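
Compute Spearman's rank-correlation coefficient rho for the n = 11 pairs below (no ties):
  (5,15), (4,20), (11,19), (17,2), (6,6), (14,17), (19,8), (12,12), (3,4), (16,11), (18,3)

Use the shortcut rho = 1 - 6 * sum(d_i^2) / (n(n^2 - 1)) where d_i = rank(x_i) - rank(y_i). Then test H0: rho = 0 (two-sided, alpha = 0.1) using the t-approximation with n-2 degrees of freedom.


Step 1: Rank x and y separately (midranks; no ties here).
rank(x): 5->3, 4->2, 11->5, 17->9, 6->4, 14->7, 19->11, 12->6, 3->1, 16->8, 18->10
rank(y): 15->8, 20->11, 19->10, 2->1, 6->4, 17->9, 8->5, 12->7, 4->3, 11->6, 3->2
Step 2: d_i = R_x(i) - R_y(i); compute d_i^2.
  (3-8)^2=25, (2-11)^2=81, (5-10)^2=25, (9-1)^2=64, (4-4)^2=0, (7-9)^2=4, (11-5)^2=36, (6-7)^2=1, (1-3)^2=4, (8-6)^2=4, (10-2)^2=64
sum(d^2) = 308.
Step 3: rho = 1 - 6*308 / (11*(11^2 - 1)) = 1 - 1848/1320 = -0.400000.
Step 4: Under H0, t = rho * sqrt((n-2)/(1-rho^2)) = -1.3093 ~ t(9).
Step 5: Two-sided p-value from the t-distribution with 9 df = 0.222868.
Step 6: alpha = 0.1. fail to reject H0.

rho = -0.4000, p = 0.222868, fail to reject H0 at alpha = 0.1.


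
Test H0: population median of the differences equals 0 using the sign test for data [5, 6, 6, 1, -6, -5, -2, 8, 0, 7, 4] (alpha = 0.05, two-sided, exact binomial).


Step 1: Discard zero differences. Original n = 11; n_eff = number of nonzero differences = 10.
Nonzero differences (with sign): +5, +6, +6, +1, -6, -5, -2, +8, +7, +4
Step 2: Count signs: positive = 7, negative = 3.
Step 3: Under H0: P(positive) = 0.5, so the number of positives S ~ Bin(10, 0.5).
Step 4: Two-sided exact p-value = sum of Bin(10,0.5) probabilities at or below the observed probability = 0.343750.
Step 5: alpha = 0.05. fail to reject H0.

n_eff = 10, pos = 7, neg = 3, p = 0.343750, fail to reject H0.


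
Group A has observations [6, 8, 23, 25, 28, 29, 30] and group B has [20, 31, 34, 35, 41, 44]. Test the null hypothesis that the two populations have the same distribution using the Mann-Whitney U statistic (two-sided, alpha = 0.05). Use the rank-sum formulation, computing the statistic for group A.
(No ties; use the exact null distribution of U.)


Step 1: Combine and sort all 13 observations; assign midranks.
sorted (value, group): (6,X), (8,X), (20,Y), (23,X), (25,X), (28,X), (29,X), (30,X), (31,Y), (34,Y), (35,Y), (41,Y), (44,Y)
ranks: 6->1, 8->2, 20->3, 23->4, 25->5, 28->6, 29->7, 30->8, 31->9, 34->10, 35->11, 41->12, 44->13
Step 2: Rank sum for X: R1 = 1 + 2 + 4 + 5 + 6 + 7 + 8 = 33.
Step 3: U_X = R1 - n1(n1+1)/2 = 33 - 7*8/2 = 33 - 28 = 5.
       U_Y = n1*n2 - U_X = 42 - 5 = 37.
Step 4: No ties, so the exact null distribution of U (based on enumerating the C(13,7) = 1716 equally likely rank assignments) gives the two-sided p-value.
Step 5: p-value = 0.022145; compare to alpha = 0.05. reject H0.

U_X = 5, p = 0.022145, reject H0 at alpha = 0.05.


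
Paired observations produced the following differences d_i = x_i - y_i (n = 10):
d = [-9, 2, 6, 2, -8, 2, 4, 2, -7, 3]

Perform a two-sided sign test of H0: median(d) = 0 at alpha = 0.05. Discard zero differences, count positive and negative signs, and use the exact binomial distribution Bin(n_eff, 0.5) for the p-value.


Step 1: Discard zero differences. Original n = 10; n_eff = number of nonzero differences = 10.
Nonzero differences (with sign): -9, +2, +6, +2, -8, +2, +4, +2, -7, +3
Step 2: Count signs: positive = 7, negative = 3.
Step 3: Under H0: P(positive) = 0.5, so the number of positives S ~ Bin(10, 0.5).
Step 4: Two-sided exact p-value = sum of Bin(10,0.5) probabilities at or below the observed probability = 0.343750.
Step 5: alpha = 0.05. fail to reject H0.

n_eff = 10, pos = 7, neg = 3, p = 0.343750, fail to reject H0.


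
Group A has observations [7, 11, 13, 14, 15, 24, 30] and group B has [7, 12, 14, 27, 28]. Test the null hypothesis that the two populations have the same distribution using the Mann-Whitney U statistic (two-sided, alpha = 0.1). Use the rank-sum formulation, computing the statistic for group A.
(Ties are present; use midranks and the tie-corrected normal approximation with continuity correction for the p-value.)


Step 1: Combine and sort all 12 observations; assign midranks.
sorted (value, group): (7,X), (7,Y), (11,X), (12,Y), (13,X), (14,X), (14,Y), (15,X), (24,X), (27,Y), (28,Y), (30,X)
ranks: 7->1.5, 7->1.5, 11->3, 12->4, 13->5, 14->6.5, 14->6.5, 15->8, 24->9, 27->10, 28->11, 30->12
Step 2: Rank sum for X: R1 = 1.5 + 3 + 5 + 6.5 + 8 + 9 + 12 = 45.
Step 3: U_X = R1 - n1(n1+1)/2 = 45 - 7*8/2 = 45 - 28 = 17.
       U_Y = n1*n2 - U_X = 35 - 17 = 18.
Step 4: Ties are present, so use the tie-corrected normal approximation (with continuity correction) for the p-value.
Step 5: p-value = 1.000000; compare to alpha = 0.1. fail to reject H0.

U_X = 17, p = 1.000000, fail to reject H0 at alpha = 0.1.


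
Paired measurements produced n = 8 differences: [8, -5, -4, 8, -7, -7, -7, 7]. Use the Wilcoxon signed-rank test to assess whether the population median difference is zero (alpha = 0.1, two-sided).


Step 1: Drop any zero differences (none here) and take |d_i|.
|d| = [8, 5, 4, 8, 7, 7, 7, 7]
Step 2: Midrank |d_i| (ties get averaged ranks).
ranks: |8|->7.5, |5|->2, |4|->1, |8|->7.5, |7|->4.5, |7|->4.5, |7|->4.5, |7|->4.5
Step 3: Attach original signs; sum ranks with positive sign and with negative sign.
W+ = 7.5 + 7.5 + 4.5 = 19.5
W- = 2 + 1 + 4.5 + 4.5 + 4.5 = 16.5
(Check: W+ + W- = 36 should equal n(n+1)/2 = 36.)
Step 4: Test statistic W = min(W+, W-) = 16.5.
Step 5: Ties in |d|, so use the tie-corrected normal approximation.
        E[W] = n(n+1)/4 = 8*9/4 = 18.
        Tie groups: |d|=7 (t=4), |d|=8 (t=2); sum(t^3 - t) = 66.
        Var[W] = n(n+1)(2n+1)/24 - sum(t^3-t)/48 = 1224/24 - 66/48 = 49.625.
        z = (W - E[W]) / sqrt(Var[W]) = (16.5 - 18) / 7.0445 = -0.2129.
        Two-sided p = 2*Phi(z) = 0.831380.
Step 6: alpha = 0.1. fail to reject H0.

W+ = 19.5, W- = 16.5, W = min = 16.5, p = 0.831380, fail to reject H0.


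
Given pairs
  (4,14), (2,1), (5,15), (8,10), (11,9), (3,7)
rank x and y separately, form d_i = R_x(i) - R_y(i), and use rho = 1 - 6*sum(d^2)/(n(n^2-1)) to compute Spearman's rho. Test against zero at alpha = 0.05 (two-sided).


Step 1: Rank x and y separately (midranks; no ties here).
rank(x): 4->3, 2->1, 5->4, 8->5, 11->6, 3->2
rank(y): 14->5, 1->1, 15->6, 10->4, 9->3, 7->2
Step 2: d_i = R_x(i) - R_y(i); compute d_i^2.
  (3-5)^2=4, (1-1)^2=0, (4-6)^2=4, (5-4)^2=1, (6-3)^2=9, (2-2)^2=0
sum(d^2) = 18.
Step 3: rho = 1 - 6*18 / (6*(6^2 - 1)) = 1 - 108/210 = 0.485714.
Step 4: Under H0, t = rho * sqrt((n-2)/(1-rho^2)) = 1.1113 ~ t(4).
Step 5: Two-sided p-value from the t-distribution with 4 df = 0.328723.
Step 6: alpha = 0.05. fail to reject H0.

rho = 0.4857, p = 0.328723, fail to reject H0 at alpha = 0.05.


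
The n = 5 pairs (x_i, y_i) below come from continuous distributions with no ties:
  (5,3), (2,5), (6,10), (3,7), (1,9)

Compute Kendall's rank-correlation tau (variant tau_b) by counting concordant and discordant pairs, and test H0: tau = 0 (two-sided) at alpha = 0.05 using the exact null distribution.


Step 1: Enumerate the 10 unordered pairs (i,j) with i<j and classify each by sign(x_j-x_i) * sign(y_j-y_i).
  (1,2):dx=-3,dy=+2->D; (1,3):dx=+1,dy=+7->C; (1,4):dx=-2,dy=+4->D; (1,5):dx=-4,dy=+6->D
  (2,3):dx=+4,dy=+5->C; (2,4):dx=+1,dy=+2->C; (2,5):dx=-1,dy=+4->D; (3,4):dx=-3,dy=-3->C
  (3,5):dx=-5,dy=-1->C; (4,5):dx=-2,dy=+2->D
Step 2: C = 5, D = 5, total pairs = 10.
Step 3: tau = (C - D)/(n(n-1)/2) = (5 - 5)/10 = 0.000000.
Step 4: Exact two-sided p-value (enumerate n! = 120 permutations of y under H0): p = 1.000000.
Step 5: alpha = 0.05. fail to reject H0.

tau_b = 0.0000 (C=5, D=5), p = 1.000000, fail to reject H0.


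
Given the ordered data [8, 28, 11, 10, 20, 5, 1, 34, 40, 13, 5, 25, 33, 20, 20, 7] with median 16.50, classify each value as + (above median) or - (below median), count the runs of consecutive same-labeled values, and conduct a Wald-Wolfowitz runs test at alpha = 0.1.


Step 1: Compute median = 16.50; label A = above, B = below.
Labels in order: BABBABBAABBAAAAB  (n_A = 8, n_B = 8)
Step 2: Count runs R = 9.
Step 3: Under H0 (random ordering), E[R] = 2*n_A*n_B/(n_A+n_B) + 1 = 2*8*8/16 + 1 = 9.0000.
        Var[R] = 2*n_A*n_B*(2*n_A*n_B - n_A - n_B) / ((n_A+n_B)^2 * (n_A+n_B-1)) = 14336/3840 = 3.7333.
        SD[R] = 1.9322.
Step 4: R = E[R], so z = 0 with no continuity correction.
Step 5: Two-sided p-value via normal approximation = 2*(1 - Phi(|z|)) = 1.000000.
Step 6: alpha = 0.1. fail to reject H0.

R = 9, z = 0.0000, p = 1.000000, fail to reject H0.


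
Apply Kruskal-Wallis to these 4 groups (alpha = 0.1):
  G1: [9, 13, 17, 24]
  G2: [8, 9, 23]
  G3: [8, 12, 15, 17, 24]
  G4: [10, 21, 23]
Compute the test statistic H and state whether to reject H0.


Step 1: Combine all N = 15 observations and assign midranks.
sorted (value, group, rank): (8,G2,1.5), (8,G3,1.5), (9,G1,3.5), (9,G2,3.5), (10,G4,5), (12,G3,6), (13,G1,7), (15,G3,8), (17,G1,9.5), (17,G3,9.5), (21,G4,11), (23,G2,12.5), (23,G4,12.5), (24,G1,14.5), (24,G3,14.5)
Step 2: Sum ranks within each group.
R_1 = 34.5 (n_1 = 4)
R_2 = 17.5 (n_2 = 3)
R_3 = 39.5 (n_3 = 5)
R_4 = 28.5 (n_4 = 3)
Step 3: H = 12/(N(N+1)) * sum(R_i^2/n_i) - 3(N+1)
     = 12/(15*16) * (34.5^2/4 + 17.5^2/3 + 39.5^2/5 + 28.5^2/3) - 3*16
     = 0.050000 * 982.446 - 48
     = 1.122292.
Step 4: Ties present; correction factor C = 1 - 30/(15^3 - 15) = 0.991071. Corrected H = 1.122292 / 0.991071 = 1.132402.
Step 5: Under H0, H ~ chi^2(3); p-value = 0.769258.
Step 6: alpha = 0.1. fail to reject H0.

H = 1.1324, df = 3, p = 0.769258, fail to reject H0.


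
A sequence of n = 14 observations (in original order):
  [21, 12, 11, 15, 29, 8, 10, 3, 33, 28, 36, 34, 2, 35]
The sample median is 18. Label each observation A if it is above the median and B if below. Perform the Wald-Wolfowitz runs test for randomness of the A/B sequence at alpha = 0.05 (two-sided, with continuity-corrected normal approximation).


Step 1: Compute median = 18; label A = above, B = below.
Labels in order: ABBBABBBAAAABA  (n_A = 7, n_B = 7)
Step 2: Count runs R = 7.
Step 3: Under H0 (random ordering), E[R] = 2*n_A*n_B/(n_A+n_B) + 1 = 2*7*7/14 + 1 = 8.0000.
        Var[R] = 2*n_A*n_B*(2*n_A*n_B - n_A - n_B) / ((n_A+n_B)^2 * (n_A+n_B-1)) = 8232/2548 = 3.2308.
        SD[R] = 1.7974.
Step 4: Continuity-corrected z = (R + 0.5 - E[R]) / SD[R] = (7 + 0.5 - 8.0000) / 1.7974 = -0.2782.
Step 5: Two-sided p-value via normal approximation = 2*(1 - Phi(|z|)) = 0.780879.
Step 6: alpha = 0.05. fail to reject H0.

R = 7, z = -0.2782, p = 0.780879, fail to reject H0.


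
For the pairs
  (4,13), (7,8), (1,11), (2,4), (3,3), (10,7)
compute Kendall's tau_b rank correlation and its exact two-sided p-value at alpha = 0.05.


Step 1: Enumerate the 15 unordered pairs (i,j) with i<j and classify each by sign(x_j-x_i) * sign(y_j-y_i).
  (1,2):dx=+3,dy=-5->D; (1,3):dx=-3,dy=-2->C; (1,4):dx=-2,dy=-9->C; (1,5):dx=-1,dy=-10->C
  (1,6):dx=+6,dy=-6->D; (2,3):dx=-6,dy=+3->D; (2,4):dx=-5,dy=-4->C; (2,5):dx=-4,dy=-5->C
  (2,6):dx=+3,dy=-1->D; (3,4):dx=+1,dy=-7->D; (3,5):dx=+2,dy=-8->D; (3,6):dx=+9,dy=-4->D
  (4,5):dx=+1,dy=-1->D; (4,6):dx=+8,dy=+3->C; (5,6):dx=+7,dy=+4->C
Step 2: C = 7, D = 8, total pairs = 15.
Step 3: tau = (C - D)/(n(n-1)/2) = (7 - 8)/15 = -0.066667.
Step 4: Exact two-sided p-value (enumerate n! = 720 permutations of y under H0): p = 1.000000.
Step 5: alpha = 0.05. fail to reject H0.

tau_b = -0.0667 (C=7, D=8), p = 1.000000, fail to reject H0.


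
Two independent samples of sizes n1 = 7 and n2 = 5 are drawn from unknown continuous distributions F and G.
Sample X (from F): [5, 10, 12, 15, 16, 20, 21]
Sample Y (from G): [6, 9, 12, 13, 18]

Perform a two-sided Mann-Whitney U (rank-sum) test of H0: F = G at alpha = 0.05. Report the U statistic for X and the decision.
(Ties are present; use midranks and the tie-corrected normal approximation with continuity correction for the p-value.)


Step 1: Combine and sort all 12 observations; assign midranks.
sorted (value, group): (5,X), (6,Y), (9,Y), (10,X), (12,X), (12,Y), (13,Y), (15,X), (16,X), (18,Y), (20,X), (21,X)
ranks: 5->1, 6->2, 9->3, 10->4, 12->5.5, 12->5.5, 13->7, 15->8, 16->9, 18->10, 20->11, 21->12
Step 2: Rank sum for X: R1 = 1 + 4 + 5.5 + 8 + 9 + 11 + 12 = 50.5.
Step 3: U_X = R1 - n1(n1+1)/2 = 50.5 - 7*8/2 = 50.5 - 28 = 22.5.
       U_Y = n1*n2 - U_X = 35 - 22.5 = 12.5.
Step 4: Ties are present, so use the tie-corrected normal approximation (with continuity correction) for the p-value.
Step 5: p-value = 0.464120; compare to alpha = 0.05. fail to reject H0.

U_X = 22.5, p = 0.464120, fail to reject H0 at alpha = 0.05.


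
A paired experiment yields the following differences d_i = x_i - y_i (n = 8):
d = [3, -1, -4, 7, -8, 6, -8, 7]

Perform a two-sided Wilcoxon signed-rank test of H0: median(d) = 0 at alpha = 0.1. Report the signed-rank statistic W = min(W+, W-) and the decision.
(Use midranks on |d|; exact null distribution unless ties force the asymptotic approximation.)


Step 1: Drop any zero differences (none here) and take |d_i|.
|d| = [3, 1, 4, 7, 8, 6, 8, 7]
Step 2: Midrank |d_i| (ties get averaged ranks).
ranks: |3|->2, |1|->1, |4|->3, |7|->5.5, |8|->7.5, |6|->4, |8|->7.5, |7|->5.5
Step 3: Attach original signs; sum ranks with positive sign and with negative sign.
W+ = 2 + 5.5 + 4 + 5.5 = 17
W- = 1 + 3 + 7.5 + 7.5 = 19
(Check: W+ + W- = 36 should equal n(n+1)/2 = 36.)
Step 4: Test statistic W = min(W+, W-) = 17.
Step 5: Ties in |d|, so use the tie-corrected normal approximation.
        E[W] = n(n+1)/4 = 8*9/4 = 18.
        Tie groups: |d|=7 (t=2), |d|=8 (t=2); sum(t^3 - t) = 12.
        Var[W] = n(n+1)(2n+1)/24 - sum(t^3-t)/48 = 1224/24 - 12/48 = 50.75.
        z = (W - E[W]) / sqrt(Var[W]) = (17 - 18) / 7.1239 = -0.1404.
        Two-sided p = 2*Phi(z) = 0.888366.
Step 6: alpha = 0.1. fail to reject H0.

W+ = 17, W- = 19, W = min = 17, p = 0.888366, fail to reject H0.


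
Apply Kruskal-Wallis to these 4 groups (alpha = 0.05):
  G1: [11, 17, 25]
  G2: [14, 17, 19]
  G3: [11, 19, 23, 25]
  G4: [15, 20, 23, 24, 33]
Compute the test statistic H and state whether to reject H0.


Step 1: Combine all N = 15 observations and assign midranks.
sorted (value, group, rank): (11,G1,1.5), (11,G3,1.5), (14,G2,3), (15,G4,4), (17,G1,5.5), (17,G2,5.5), (19,G2,7.5), (19,G3,7.5), (20,G4,9), (23,G3,10.5), (23,G4,10.5), (24,G4,12), (25,G1,13.5), (25,G3,13.5), (33,G4,15)
Step 2: Sum ranks within each group.
R_1 = 20.5 (n_1 = 3)
R_2 = 16 (n_2 = 3)
R_3 = 33 (n_3 = 4)
R_4 = 50.5 (n_4 = 5)
Step 3: H = 12/(N(N+1)) * sum(R_i^2/n_i) - 3(N+1)
     = 12/(15*16) * (20.5^2/3 + 16^2/3 + 33^2/4 + 50.5^2/5) - 3*16
     = 0.050000 * 1007.72 - 48
     = 2.385833.
Step 4: Ties present; correction factor C = 1 - 30/(15^3 - 15) = 0.991071. Corrected H = 2.385833 / 0.991071 = 2.407327.
Step 5: Under H0, H ~ chi^2(3); p-value = 0.492272.
Step 6: alpha = 0.05. fail to reject H0.

H = 2.4073, df = 3, p = 0.492272, fail to reject H0.


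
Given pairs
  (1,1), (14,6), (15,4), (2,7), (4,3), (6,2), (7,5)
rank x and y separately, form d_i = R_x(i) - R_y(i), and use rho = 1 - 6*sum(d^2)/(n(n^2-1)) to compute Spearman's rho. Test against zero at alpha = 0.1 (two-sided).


Step 1: Rank x and y separately (midranks; no ties here).
rank(x): 1->1, 14->6, 15->7, 2->2, 4->3, 6->4, 7->5
rank(y): 1->1, 6->6, 4->4, 7->7, 3->3, 2->2, 5->5
Step 2: d_i = R_x(i) - R_y(i); compute d_i^2.
  (1-1)^2=0, (6-6)^2=0, (7-4)^2=9, (2-7)^2=25, (3-3)^2=0, (4-2)^2=4, (5-5)^2=0
sum(d^2) = 38.
Step 3: rho = 1 - 6*38 / (7*(7^2 - 1)) = 1 - 228/336 = 0.321429.
Step 4: Under H0, t = rho * sqrt((n-2)/(1-rho^2)) = 0.7590 ~ t(5).
Step 5: Two-sided p-value from the t-distribution with 5 df = 0.482072.
Step 6: alpha = 0.1. fail to reject H0.

rho = 0.3214, p = 0.482072, fail to reject H0 at alpha = 0.1.


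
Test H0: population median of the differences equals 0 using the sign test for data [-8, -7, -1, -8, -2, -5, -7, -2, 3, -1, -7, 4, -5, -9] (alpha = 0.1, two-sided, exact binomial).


Step 1: Discard zero differences. Original n = 14; n_eff = number of nonzero differences = 14.
Nonzero differences (with sign): -8, -7, -1, -8, -2, -5, -7, -2, +3, -1, -7, +4, -5, -9
Step 2: Count signs: positive = 2, negative = 12.
Step 3: Under H0: P(positive) = 0.5, so the number of positives S ~ Bin(14, 0.5).
Step 4: Two-sided exact p-value = sum of Bin(14,0.5) probabilities at or below the observed probability = 0.012939.
Step 5: alpha = 0.1. reject H0.

n_eff = 14, pos = 2, neg = 12, p = 0.012939, reject H0.


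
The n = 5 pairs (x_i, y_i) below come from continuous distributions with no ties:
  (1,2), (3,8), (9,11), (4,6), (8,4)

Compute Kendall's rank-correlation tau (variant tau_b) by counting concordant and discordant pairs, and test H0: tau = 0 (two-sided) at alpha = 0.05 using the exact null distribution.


Step 1: Enumerate the 10 unordered pairs (i,j) with i<j and classify each by sign(x_j-x_i) * sign(y_j-y_i).
  (1,2):dx=+2,dy=+6->C; (1,3):dx=+8,dy=+9->C; (1,4):dx=+3,dy=+4->C; (1,5):dx=+7,dy=+2->C
  (2,3):dx=+6,dy=+3->C; (2,4):dx=+1,dy=-2->D; (2,5):dx=+5,dy=-4->D; (3,4):dx=-5,dy=-5->C
  (3,5):dx=-1,dy=-7->C; (4,5):dx=+4,dy=-2->D
Step 2: C = 7, D = 3, total pairs = 10.
Step 3: tau = (C - D)/(n(n-1)/2) = (7 - 3)/10 = 0.400000.
Step 4: Exact two-sided p-value (enumerate n! = 120 permutations of y under H0): p = 0.483333.
Step 5: alpha = 0.05. fail to reject H0.

tau_b = 0.4000 (C=7, D=3), p = 0.483333, fail to reject H0.


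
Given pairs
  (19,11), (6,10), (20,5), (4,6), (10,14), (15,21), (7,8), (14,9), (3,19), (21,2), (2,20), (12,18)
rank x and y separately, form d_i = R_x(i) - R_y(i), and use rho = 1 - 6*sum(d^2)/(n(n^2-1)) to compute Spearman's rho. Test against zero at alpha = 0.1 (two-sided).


Step 1: Rank x and y separately (midranks; no ties here).
rank(x): 19->10, 6->4, 20->11, 4->3, 10->6, 15->9, 7->5, 14->8, 3->2, 21->12, 2->1, 12->7
rank(y): 11->7, 10->6, 5->2, 6->3, 14->8, 21->12, 8->4, 9->5, 19->10, 2->1, 20->11, 18->9
Step 2: d_i = R_x(i) - R_y(i); compute d_i^2.
  (10-7)^2=9, (4-6)^2=4, (11-2)^2=81, (3-3)^2=0, (6-8)^2=4, (9-12)^2=9, (5-4)^2=1, (8-5)^2=9, (2-10)^2=64, (12-1)^2=121, (1-11)^2=100, (7-9)^2=4
sum(d^2) = 406.
Step 3: rho = 1 - 6*406 / (12*(12^2 - 1)) = 1 - 2436/1716 = -0.419580.
Step 4: Under H0, t = rho * sqrt((n-2)/(1-rho^2)) = -1.4617 ~ t(10).
Step 5: Two-sided p-value from the t-distribution with 10 df = 0.174519.
Step 6: alpha = 0.1. fail to reject H0.

rho = -0.4196, p = 0.174519, fail to reject H0 at alpha = 0.1.


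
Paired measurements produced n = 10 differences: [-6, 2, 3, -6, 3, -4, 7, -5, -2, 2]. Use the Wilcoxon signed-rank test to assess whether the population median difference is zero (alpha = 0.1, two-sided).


Step 1: Drop any zero differences (none here) and take |d_i|.
|d| = [6, 2, 3, 6, 3, 4, 7, 5, 2, 2]
Step 2: Midrank |d_i| (ties get averaged ranks).
ranks: |6|->8.5, |2|->2, |3|->4.5, |6|->8.5, |3|->4.5, |4|->6, |7|->10, |5|->7, |2|->2, |2|->2
Step 3: Attach original signs; sum ranks with positive sign and with negative sign.
W+ = 2 + 4.5 + 4.5 + 10 + 2 = 23
W- = 8.5 + 8.5 + 6 + 7 + 2 = 32
(Check: W+ + W- = 55 should equal n(n+1)/2 = 55.)
Step 4: Test statistic W = min(W+, W-) = 23.
Step 5: Ties in |d|, so use the tie-corrected normal approximation.
        E[W] = n(n+1)/4 = 10*11/4 = 27.5.
        Tie groups: |d|=2 (t=3), |d|=3 (t=2), |d|=6 (t=2); sum(t^3 - t) = 36.
        Var[W] = n(n+1)(2n+1)/24 - sum(t^3-t)/48 = 2310/24 - 36/48 = 95.5.
        z = (W - E[W]) / sqrt(Var[W]) = (23 - 27.5) / 9.7724 = -0.4605.
        Two-sided p = 2*Phi(z) = 0.645172.
Step 6: alpha = 0.1. fail to reject H0.

W+ = 23, W- = 32, W = min = 23, p = 0.645172, fail to reject H0.


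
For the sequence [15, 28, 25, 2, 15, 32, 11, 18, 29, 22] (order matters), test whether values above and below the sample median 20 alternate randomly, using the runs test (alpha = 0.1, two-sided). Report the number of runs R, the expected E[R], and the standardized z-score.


Step 1: Compute median = 20; label A = above, B = below.
Labels in order: BAABBABBAA  (n_A = 5, n_B = 5)
Step 2: Count runs R = 6.
Step 3: Under H0 (random ordering), E[R] = 2*n_A*n_B/(n_A+n_B) + 1 = 2*5*5/10 + 1 = 6.0000.
        Var[R] = 2*n_A*n_B*(2*n_A*n_B - n_A - n_B) / ((n_A+n_B)^2 * (n_A+n_B-1)) = 2000/900 = 2.2222.
        SD[R] = 1.4907.
Step 4: R = E[R], so z = 0 with no continuity correction.
Step 5: Two-sided p-value via normal approximation = 2*(1 - Phi(|z|)) = 1.000000.
Step 6: alpha = 0.1. fail to reject H0.

R = 6, z = 0.0000, p = 1.000000, fail to reject H0.


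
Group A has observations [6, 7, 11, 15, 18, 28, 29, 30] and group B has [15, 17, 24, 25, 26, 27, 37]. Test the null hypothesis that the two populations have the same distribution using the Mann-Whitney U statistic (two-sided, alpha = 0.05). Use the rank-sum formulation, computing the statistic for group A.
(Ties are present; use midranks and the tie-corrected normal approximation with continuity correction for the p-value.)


Step 1: Combine and sort all 15 observations; assign midranks.
sorted (value, group): (6,X), (7,X), (11,X), (15,X), (15,Y), (17,Y), (18,X), (24,Y), (25,Y), (26,Y), (27,Y), (28,X), (29,X), (30,X), (37,Y)
ranks: 6->1, 7->2, 11->3, 15->4.5, 15->4.5, 17->6, 18->7, 24->8, 25->9, 26->10, 27->11, 28->12, 29->13, 30->14, 37->15
Step 2: Rank sum for X: R1 = 1 + 2 + 3 + 4.5 + 7 + 12 + 13 + 14 = 56.5.
Step 3: U_X = R1 - n1(n1+1)/2 = 56.5 - 8*9/2 = 56.5 - 36 = 20.5.
       U_Y = n1*n2 - U_X = 56 - 20.5 = 35.5.
Step 4: Ties are present, so use the tie-corrected normal approximation (with continuity correction) for the p-value.
Step 5: p-value = 0.417471; compare to alpha = 0.05. fail to reject H0.

U_X = 20.5, p = 0.417471, fail to reject H0 at alpha = 0.05.


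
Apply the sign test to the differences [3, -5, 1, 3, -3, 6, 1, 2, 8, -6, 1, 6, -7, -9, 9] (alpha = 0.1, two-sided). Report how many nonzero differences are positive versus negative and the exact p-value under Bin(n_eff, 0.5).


Step 1: Discard zero differences. Original n = 15; n_eff = number of nonzero differences = 15.
Nonzero differences (with sign): +3, -5, +1, +3, -3, +6, +1, +2, +8, -6, +1, +6, -7, -9, +9
Step 2: Count signs: positive = 10, negative = 5.
Step 3: Under H0: P(positive) = 0.5, so the number of positives S ~ Bin(15, 0.5).
Step 4: Two-sided exact p-value = sum of Bin(15,0.5) probabilities at or below the observed probability = 0.301758.
Step 5: alpha = 0.1. fail to reject H0.

n_eff = 15, pos = 10, neg = 5, p = 0.301758, fail to reject H0.


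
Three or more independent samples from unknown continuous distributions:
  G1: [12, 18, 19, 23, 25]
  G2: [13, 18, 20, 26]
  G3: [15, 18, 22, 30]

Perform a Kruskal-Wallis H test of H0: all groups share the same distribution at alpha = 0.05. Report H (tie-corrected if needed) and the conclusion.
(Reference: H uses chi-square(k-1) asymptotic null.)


Step 1: Combine all N = 13 observations and assign midranks.
sorted (value, group, rank): (12,G1,1), (13,G2,2), (15,G3,3), (18,G1,5), (18,G2,5), (18,G3,5), (19,G1,7), (20,G2,8), (22,G3,9), (23,G1,10), (25,G1,11), (26,G2,12), (30,G3,13)
Step 2: Sum ranks within each group.
R_1 = 34 (n_1 = 5)
R_2 = 27 (n_2 = 4)
R_3 = 30 (n_3 = 4)
Step 3: H = 12/(N(N+1)) * sum(R_i^2/n_i) - 3(N+1)
     = 12/(13*14) * (34^2/5 + 27^2/4 + 30^2/4) - 3*14
     = 0.065934 * 638.45 - 42
     = 0.095604.
Step 4: Ties present; correction factor C = 1 - 24/(13^3 - 13) = 0.989011. Corrected H = 0.095604 / 0.989011 = 0.096667.
Step 5: Under H0, H ~ chi^2(2); p-value = 0.952816.
Step 6: alpha = 0.05. fail to reject H0.

H = 0.0967, df = 2, p = 0.952816, fail to reject H0.


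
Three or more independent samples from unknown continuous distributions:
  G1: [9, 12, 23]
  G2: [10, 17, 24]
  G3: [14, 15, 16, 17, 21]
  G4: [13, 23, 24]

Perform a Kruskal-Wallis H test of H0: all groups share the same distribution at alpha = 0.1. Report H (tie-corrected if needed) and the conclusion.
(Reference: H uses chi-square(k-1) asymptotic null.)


Step 1: Combine all N = 14 observations and assign midranks.
sorted (value, group, rank): (9,G1,1), (10,G2,2), (12,G1,3), (13,G4,4), (14,G3,5), (15,G3,6), (16,G3,7), (17,G2,8.5), (17,G3,8.5), (21,G3,10), (23,G1,11.5), (23,G4,11.5), (24,G2,13.5), (24,G4,13.5)
Step 2: Sum ranks within each group.
R_1 = 15.5 (n_1 = 3)
R_2 = 24 (n_2 = 3)
R_3 = 36.5 (n_3 = 5)
R_4 = 29 (n_4 = 3)
Step 3: H = 12/(N(N+1)) * sum(R_i^2/n_i) - 3(N+1)
     = 12/(14*15) * (15.5^2/3 + 24^2/3 + 36.5^2/5 + 29^2/3) - 3*15
     = 0.057143 * 818.867 - 45
     = 1.792381.
Step 4: Ties present; correction factor C = 1 - 18/(14^3 - 14) = 0.993407. Corrected H = 1.792381 / 0.993407 = 1.804277.
Step 5: Under H0, H ~ chi^2(3); p-value = 0.614005.
Step 6: alpha = 0.1. fail to reject H0.

H = 1.8043, df = 3, p = 0.614005, fail to reject H0.


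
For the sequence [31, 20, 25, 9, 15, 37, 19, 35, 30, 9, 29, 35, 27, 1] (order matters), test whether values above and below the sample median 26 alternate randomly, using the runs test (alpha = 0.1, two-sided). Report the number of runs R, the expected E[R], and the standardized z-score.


Step 1: Compute median = 26; label A = above, B = below.
Labels in order: ABBBBABAABAAAB  (n_A = 7, n_B = 7)
Step 2: Count runs R = 8.
Step 3: Under H0 (random ordering), E[R] = 2*n_A*n_B/(n_A+n_B) + 1 = 2*7*7/14 + 1 = 8.0000.
        Var[R] = 2*n_A*n_B*(2*n_A*n_B - n_A - n_B) / ((n_A+n_B)^2 * (n_A+n_B-1)) = 8232/2548 = 3.2308.
        SD[R] = 1.7974.
Step 4: R = E[R], so z = 0 with no continuity correction.
Step 5: Two-sided p-value via normal approximation = 2*(1 - Phi(|z|)) = 1.000000.
Step 6: alpha = 0.1. fail to reject H0.

R = 8, z = 0.0000, p = 1.000000, fail to reject H0.


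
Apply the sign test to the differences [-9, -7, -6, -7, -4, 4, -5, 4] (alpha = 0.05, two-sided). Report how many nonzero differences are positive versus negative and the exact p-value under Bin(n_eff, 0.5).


Step 1: Discard zero differences. Original n = 8; n_eff = number of nonzero differences = 8.
Nonzero differences (with sign): -9, -7, -6, -7, -4, +4, -5, +4
Step 2: Count signs: positive = 2, negative = 6.
Step 3: Under H0: P(positive) = 0.5, so the number of positives S ~ Bin(8, 0.5).
Step 4: Two-sided exact p-value = sum of Bin(8,0.5) probabilities at or below the observed probability = 0.289062.
Step 5: alpha = 0.05. fail to reject H0.

n_eff = 8, pos = 2, neg = 6, p = 0.289062, fail to reject H0.


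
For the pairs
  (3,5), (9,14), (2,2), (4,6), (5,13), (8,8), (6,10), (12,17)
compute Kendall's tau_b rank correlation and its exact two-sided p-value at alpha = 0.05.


Step 1: Enumerate the 28 unordered pairs (i,j) with i<j and classify each by sign(x_j-x_i) * sign(y_j-y_i).
  (1,2):dx=+6,dy=+9->C; (1,3):dx=-1,dy=-3->C; (1,4):dx=+1,dy=+1->C; (1,5):dx=+2,dy=+8->C
  (1,6):dx=+5,dy=+3->C; (1,7):dx=+3,dy=+5->C; (1,8):dx=+9,dy=+12->C; (2,3):dx=-7,dy=-12->C
  (2,4):dx=-5,dy=-8->C; (2,5):dx=-4,dy=-1->C; (2,6):dx=-1,dy=-6->C; (2,7):dx=-3,dy=-4->C
  (2,8):dx=+3,dy=+3->C; (3,4):dx=+2,dy=+4->C; (3,5):dx=+3,dy=+11->C; (3,6):dx=+6,dy=+6->C
  (3,7):dx=+4,dy=+8->C; (3,8):dx=+10,dy=+15->C; (4,5):dx=+1,dy=+7->C; (4,6):dx=+4,dy=+2->C
  (4,7):dx=+2,dy=+4->C; (4,8):dx=+8,dy=+11->C; (5,6):dx=+3,dy=-5->D; (5,7):dx=+1,dy=-3->D
  (5,8):dx=+7,dy=+4->C; (6,7):dx=-2,dy=+2->D; (6,8):dx=+4,dy=+9->C; (7,8):dx=+6,dy=+7->C
Step 2: C = 25, D = 3, total pairs = 28.
Step 3: tau = (C - D)/(n(n-1)/2) = (25 - 3)/28 = 0.785714.
Step 4: Exact two-sided p-value (enumerate n! = 40320 permutations of y under H0): p = 0.005506.
Step 5: alpha = 0.05. reject H0.

tau_b = 0.7857 (C=25, D=3), p = 0.005506, reject H0.


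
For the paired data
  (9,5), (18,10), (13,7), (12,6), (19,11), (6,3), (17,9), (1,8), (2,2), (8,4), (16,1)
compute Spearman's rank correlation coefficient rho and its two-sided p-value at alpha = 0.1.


Step 1: Rank x and y separately (midranks; no ties here).
rank(x): 9->5, 18->10, 13->7, 12->6, 19->11, 6->3, 17->9, 1->1, 2->2, 8->4, 16->8
rank(y): 5->5, 10->10, 7->7, 6->6, 11->11, 3->3, 9->9, 8->8, 2->2, 4->4, 1->1
Step 2: d_i = R_x(i) - R_y(i); compute d_i^2.
  (5-5)^2=0, (10-10)^2=0, (7-7)^2=0, (6-6)^2=0, (11-11)^2=0, (3-3)^2=0, (9-9)^2=0, (1-8)^2=49, (2-2)^2=0, (4-4)^2=0, (8-1)^2=49
sum(d^2) = 98.
Step 3: rho = 1 - 6*98 / (11*(11^2 - 1)) = 1 - 588/1320 = 0.554545.
Step 4: Under H0, t = rho * sqrt((n-2)/(1-rho^2)) = 1.9992 ~ t(9).
Step 5: Two-sided p-value from the t-distribution with 9 df = 0.076652.
Step 6: alpha = 0.1. reject H0.

rho = 0.5545, p = 0.076652, reject H0 at alpha = 0.1.


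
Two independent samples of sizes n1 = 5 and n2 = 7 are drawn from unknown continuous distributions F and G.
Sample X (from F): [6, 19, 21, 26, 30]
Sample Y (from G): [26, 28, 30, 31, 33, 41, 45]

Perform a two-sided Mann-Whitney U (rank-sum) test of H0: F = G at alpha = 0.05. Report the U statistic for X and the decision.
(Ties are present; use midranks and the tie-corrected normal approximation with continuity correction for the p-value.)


Step 1: Combine and sort all 12 observations; assign midranks.
sorted (value, group): (6,X), (19,X), (21,X), (26,X), (26,Y), (28,Y), (30,X), (30,Y), (31,Y), (33,Y), (41,Y), (45,Y)
ranks: 6->1, 19->2, 21->3, 26->4.5, 26->4.5, 28->6, 30->7.5, 30->7.5, 31->9, 33->10, 41->11, 45->12
Step 2: Rank sum for X: R1 = 1 + 2 + 3 + 4.5 + 7.5 = 18.
Step 3: U_X = R1 - n1(n1+1)/2 = 18 - 5*6/2 = 18 - 15 = 3.
       U_Y = n1*n2 - U_X = 35 - 3 = 32.
Step 4: Ties are present, so use the tie-corrected normal approximation (with continuity correction) for the p-value.
Step 5: p-value = 0.022514; compare to alpha = 0.05. reject H0.

U_X = 3, p = 0.022514, reject H0 at alpha = 0.05.


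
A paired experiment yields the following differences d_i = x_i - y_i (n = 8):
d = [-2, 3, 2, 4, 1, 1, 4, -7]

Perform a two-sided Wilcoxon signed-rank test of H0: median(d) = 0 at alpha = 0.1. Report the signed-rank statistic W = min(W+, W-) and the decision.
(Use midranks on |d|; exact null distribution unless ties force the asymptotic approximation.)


Step 1: Drop any zero differences (none here) and take |d_i|.
|d| = [2, 3, 2, 4, 1, 1, 4, 7]
Step 2: Midrank |d_i| (ties get averaged ranks).
ranks: |2|->3.5, |3|->5, |2|->3.5, |4|->6.5, |1|->1.5, |1|->1.5, |4|->6.5, |7|->8
Step 3: Attach original signs; sum ranks with positive sign and with negative sign.
W+ = 5 + 3.5 + 6.5 + 1.5 + 1.5 + 6.5 = 24.5
W- = 3.5 + 8 = 11.5
(Check: W+ + W- = 36 should equal n(n+1)/2 = 36.)
Step 4: Test statistic W = min(W+, W-) = 11.5.
Step 5: Ties in |d|, so use the tie-corrected normal approximation.
        E[W] = n(n+1)/4 = 8*9/4 = 18.
        Tie groups: |d|=1 (t=2), |d|=2 (t=2), |d|=4 (t=2); sum(t^3 - t) = 18.
        Var[W] = n(n+1)(2n+1)/24 - sum(t^3-t)/48 = 1224/24 - 18/48 = 50.625.
        z = (W - E[W]) / sqrt(Var[W]) = (11.5 - 18) / 7.1151 = -0.9135.
        Two-sided p = 2*Phi(z) = 0.360955.
Step 6: alpha = 0.1. fail to reject H0.

W+ = 24.5, W- = 11.5, W = min = 11.5, p = 0.360955, fail to reject H0.


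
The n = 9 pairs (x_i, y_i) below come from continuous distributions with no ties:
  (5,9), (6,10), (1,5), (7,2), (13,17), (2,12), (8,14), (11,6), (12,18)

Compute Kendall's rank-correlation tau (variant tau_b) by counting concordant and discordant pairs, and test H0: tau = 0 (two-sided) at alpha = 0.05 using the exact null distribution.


Step 1: Enumerate the 36 unordered pairs (i,j) with i<j and classify each by sign(x_j-x_i) * sign(y_j-y_i).
  (1,2):dx=+1,dy=+1->C; (1,3):dx=-4,dy=-4->C; (1,4):dx=+2,dy=-7->D; (1,5):dx=+8,dy=+8->C
  (1,6):dx=-3,dy=+3->D; (1,7):dx=+3,dy=+5->C; (1,8):dx=+6,dy=-3->D; (1,9):dx=+7,dy=+9->C
  (2,3):dx=-5,dy=-5->C; (2,4):dx=+1,dy=-8->D; (2,5):dx=+7,dy=+7->C; (2,6):dx=-4,dy=+2->D
  (2,7):dx=+2,dy=+4->C; (2,8):dx=+5,dy=-4->D; (2,9):dx=+6,dy=+8->C; (3,4):dx=+6,dy=-3->D
  (3,5):dx=+12,dy=+12->C; (3,6):dx=+1,dy=+7->C; (3,7):dx=+7,dy=+9->C; (3,8):dx=+10,dy=+1->C
  (3,9):dx=+11,dy=+13->C; (4,5):dx=+6,dy=+15->C; (4,6):dx=-5,dy=+10->D; (4,7):dx=+1,dy=+12->C
  (4,8):dx=+4,dy=+4->C; (4,9):dx=+5,dy=+16->C; (5,6):dx=-11,dy=-5->C; (5,7):dx=-5,dy=-3->C
  (5,8):dx=-2,dy=-11->C; (5,9):dx=-1,dy=+1->D; (6,7):dx=+6,dy=+2->C; (6,8):dx=+9,dy=-6->D
  (6,9):dx=+10,dy=+6->C; (7,8):dx=+3,dy=-8->D; (7,9):dx=+4,dy=+4->C; (8,9):dx=+1,dy=+12->C
Step 2: C = 25, D = 11, total pairs = 36.
Step 3: tau = (C - D)/(n(n-1)/2) = (25 - 11)/36 = 0.388889.
Step 4: Exact two-sided p-value (enumerate n! = 362880 permutations of y under H0): p = 0.180181.
Step 5: alpha = 0.05. fail to reject H0.

tau_b = 0.3889 (C=25, D=11), p = 0.180181, fail to reject H0.


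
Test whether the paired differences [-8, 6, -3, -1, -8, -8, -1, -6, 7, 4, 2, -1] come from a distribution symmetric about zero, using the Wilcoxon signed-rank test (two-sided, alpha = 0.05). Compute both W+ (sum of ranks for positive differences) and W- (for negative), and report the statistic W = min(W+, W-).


Step 1: Drop any zero differences (none here) and take |d_i|.
|d| = [8, 6, 3, 1, 8, 8, 1, 6, 7, 4, 2, 1]
Step 2: Midrank |d_i| (ties get averaged ranks).
ranks: |8|->11, |6|->7.5, |3|->5, |1|->2, |8|->11, |8|->11, |1|->2, |6|->7.5, |7|->9, |4|->6, |2|->4, |1|->2
Step 3: Attach original signs; sum ranks with positive sign and with negative sign.
W+ = 7.5 + 9 + 6 + 4 = 26.5
W- = 11 + 5 + 2 + 11 + 11 + 2 + 7.5 + 2 = 51.5
(Check: W+ + W- = 78 should equal n(n+1)/2 = 78.)
Step 4: Test statistic W = min(W+, W-) = 26.5.
Step 5: Ties in |d|, so use the tie-corrected normal approximation.
        E[W] = n(n+1)/4 = 12*13/4 = 39.
        Tie groups: |d|=1 (t=3), |d|=6 (t=2), |d|=8 (t=3); sum(t^3 - t) = 54.
        Var[W] = n(n+1)(2n+1)/24 - sum(t^3-t)/48 = 3900/24 - 54/48 = 161.375.
        z = (W - E[W]) / sqrt(Var[W]) = (26.5 - 39) / 12.7033 = -0.9840.
        Two-sided p = 2*Phi(z) = 0.325119.
Step 6: alpha = 0.05. fail to reject H0.

W+ = 26.5, W- = 51.5, W = min = 26.5, p = 0.325119, fail to reject H0.


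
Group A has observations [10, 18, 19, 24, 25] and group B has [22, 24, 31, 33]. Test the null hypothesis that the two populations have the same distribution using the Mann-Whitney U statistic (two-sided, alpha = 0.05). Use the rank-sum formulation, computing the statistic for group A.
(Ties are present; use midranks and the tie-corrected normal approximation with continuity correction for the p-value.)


Step 1: Combine and sort all 9 observations; assign midranks.
sorted (value, group): (10,X), (18,X), (19,X), (22,Y), (24,X), (24,Y), (25,X), (31,Y), (33,Y)
ranks: 10->1, 18->2, 19->3, 22->4, 24->5.5, 24->5.5, 25->7, 31->8, 33->9
Step 2: Rank sum for X: R1 = 1 + 2 + 3 + 5.5 + 7 = 18.5.
Step 3: U_X = R1 - n1(n1+1)/2 = 18.5 - 5*6/2 = 18.5 - 15 = 3.5.
       U_Y = n1*n2 - U_X = 20 - 3.5 = 16.5.
Step 4: Ties are present, so use the tie-corrected normal approximation (with continuity correction) for the p-value.
Step 5: p-value = 0.139983; compare to alpha = 0.05. fail to reject H0.

U_X = 3.5, p = 0.139983, fail to reject H0 at alpha = 0.05.


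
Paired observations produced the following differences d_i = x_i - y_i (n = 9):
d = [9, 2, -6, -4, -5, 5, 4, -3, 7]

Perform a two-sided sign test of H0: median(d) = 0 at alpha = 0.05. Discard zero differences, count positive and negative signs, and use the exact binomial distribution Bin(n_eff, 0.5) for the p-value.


Step 1: Discard zero differences. Original n = 9; n_eff = number of nonzero differences = 9.
Nonzero differences (with sign): +9, +2, -6, -4, -5, +5, +4, -3, +7
Step 2: Count signs: positive = 5, negative = 4.
Step 3: Under H0: P(positive) = 0.5, so the number of positives S ~ Bin(9, 0.5).
Step 4: Two-sided exact p-value = sum of Bin(9,0.5) probabilities at or below the observed probability = 1.000000.
Step 5: alpha = 0.05. fail to reject H0.

n_eff = 9, pos = 5, neg = 4, p = 1.000000, fail to reject H0.


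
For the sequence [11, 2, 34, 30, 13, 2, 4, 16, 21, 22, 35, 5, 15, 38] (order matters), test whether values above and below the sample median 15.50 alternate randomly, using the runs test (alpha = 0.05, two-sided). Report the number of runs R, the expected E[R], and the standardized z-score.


Step 1: Compute median = 15.50; label A = above, B = below.
Labels in order: BBAABBBAAAABBA  (n_A = 7, n_B = 7)
Step 2: Count runs R = 6.
Step 3: Under H0 (random ordering), E[R] = 2*n_A*n_B/(n_A+n_B) + 1 = 2*7*7/14 + 1 = 8.0000.
        Var[R] = 2*n_A*n_B*(2*n_A*n_B - n_A - n_B) / ((n_A+n_B)^2 * (n_A+n_B-1)) = 8232/2548 = 3.2308.
        SD[R] = 1.7974.
Step 4: Continuity-corrected z = (R + 0.5 - E[R]) / SD[R] = (6 + 0.5 - 8.0000) / 1.7974 = -0.8345.
Step 5: Two-sided p-value via normal approximation = 2*(1 - Phi(|z|)) = 0.403986.
Step 6: alpha = 0.05. fail to reject H0.

R = 6, z = -0.8345, p = 0.403986, fail to reject H0.


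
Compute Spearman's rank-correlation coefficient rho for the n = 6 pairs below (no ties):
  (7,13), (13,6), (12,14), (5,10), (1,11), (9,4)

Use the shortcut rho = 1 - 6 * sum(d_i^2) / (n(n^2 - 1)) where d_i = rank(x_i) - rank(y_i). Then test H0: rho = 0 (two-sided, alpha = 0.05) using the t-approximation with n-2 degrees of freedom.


Step 1: Rank x and y separately (midranks; no ties here).
rank(x): 7->3, 13->6, 12->5, 5->2, 1->1, 9->4
rank(y): 13->5, 6->2, 14->6, 10->3, 11->4, 4->1
Step 2: d_i = R_x(i) - R_y(i); compute d_i^2.
  (3-5)^2=4, (6-2)^2=16, (5-6)^2=1, (2-3)^2=1, (1-4)^2=9, (4-1)^2=9
sum(d^2) = 40.
Step 3: rho = 1 - 6*40 / (6*(6^2 - 1)) = 1 - 240/210 = -0.142857.
Step 4: Under H0, t = rho * sqrt((n-2)/(1-rho^2)) = -0.2887 ~ t(4).
Step 5: Two-sided p-value from the t-distribution with 4 df = 0.787172.
Step 6: alpha = 0.05. fail to reject H0.

rho = -0.1429, p = 0.787172, fail to reject H0 at alpha = 0.05.


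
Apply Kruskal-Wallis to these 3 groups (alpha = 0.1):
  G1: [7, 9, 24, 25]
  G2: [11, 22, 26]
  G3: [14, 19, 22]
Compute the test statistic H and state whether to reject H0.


Step 1: Combine all N = 10 observations and assign midranks.
sorted (value, group, rank): (7,G1,1), (9,G1,2), (11,G2,3), (14,G3,4), (19,G3,5), (22,G2,6.5), (22,G3,6.5), (24,G1,8), (25,G1,9), (26,G2,10)
Step 2: Sum ranks within each group.
R_1 = 20 (n_1 = 4)
R_2 = 19.5 (n_2 = 3)
R_3 = 15.5 (n_3 = 3)
Step 3: H = 12/(N(N+1)) * sum(R_i^2/n_i) - 3(N+1)
     = 12/(10*11) * (20^2/4 + 19.5^2/3 + 15.5^2/3) - 3*11
     = 0.109091 * 306.833 - 33
     = 0.472727.
Step 4: Ties present; correction factor C = 1 - 6/(10^3 - 10) = 0.993939. Corrected H = 0.472727 / 0.993939 = 0.475610.
Step 5: Under H0, H ~ chi^2(2); p-value = 0.788357.
Step 6: alpha = 0.1. fail to reject H0.

H = 0.4756, df = 2, p = 0.788357, fail to reject H0.


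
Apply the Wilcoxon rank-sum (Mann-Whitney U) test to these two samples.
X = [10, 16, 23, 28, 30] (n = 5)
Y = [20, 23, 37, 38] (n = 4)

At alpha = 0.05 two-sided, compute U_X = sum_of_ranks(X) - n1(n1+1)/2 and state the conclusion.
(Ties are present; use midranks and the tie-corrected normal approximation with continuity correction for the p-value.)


Step 1: Combine and sort all 9 observations; assign midranks.
sorted (value, group): (10,X), (16,X), (20,Y), (23,X), (23,Y), (28,X), (30,X), (37,Y), (38,Y)
ranks: 10->1, 16->2, 20->3, 23->4.5, 23->4.5, 28->6, 30->7, 37->8, 38->9
Step 2: Rank sum for X: R1 = 1 + 2 + 4.5 + 6 + 7 = 20.5.
Step 3: U_X = R1 - n1(n1+1)/2 = 20.5 - 5*6/2 = 20.5 - 15 = 5.5.
       U_Y = n1*n2 - U_X = 20 - 5.5 = 14.5.
Step 4: Ties are present, so use the tie-corrected normal approximation (with continuity correction) for the p-value.
Step 5: p-value = 0.325163; compare to alpha = 0.05. fail to reject H0.

U_X = 5.5, p = 0.325163, fail to reject H0 at alpha = 0.05.


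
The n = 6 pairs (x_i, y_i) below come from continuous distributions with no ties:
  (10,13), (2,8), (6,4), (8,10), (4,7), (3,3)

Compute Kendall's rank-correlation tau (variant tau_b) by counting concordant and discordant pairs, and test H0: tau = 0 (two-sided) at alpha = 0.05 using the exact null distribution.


Step 1: Enumerate the 15 unordered pairs (i,j) with i<j and classify each by sign(x_j-x_i) * sign(y_j-y_i).
  (1,2):dx=-8,dy=-5->C; (1,3):dx=-4,dy=-9->C; (1,4):dx=-2,dy=-3->C; (1,5):dx=-6,dy=-6->C
  (1,6):dx=-7,dy=-10->C; (2,3):dx=+4,dy=-4->D; (2,4):dx=+6,dy=+2->C; (2,5):dx=+2,dy=-1->D
  (2,6):dx=+1,dy=-5->D; (3,4):dx=+2,dy=+6->C; (3,5):dx=-2,dy=+3->D; (3,6):dx=-3,dy=-1->C
  (4,5):dx=-4,dy=-3->C; (4,6):dx=-5,dy=-7->C; (5,6):dx=-1,dy=-4->C
Step 2: C = 11, D = 4, total pairs = 15.
Step 3: tau = (C - D)/(n(n-1)/2) = (11 - 4)/15 = 0.466667.
Step 4: Exact two-sided p-value (enumerate n! = 720 permutations of y under H0): p = 0.272222.
Step 5: alpha = 0.05. fail to reject H0.

tau_b = 0.4667 (C=11, D=4), p = 0.272222, fail to reject H0.
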